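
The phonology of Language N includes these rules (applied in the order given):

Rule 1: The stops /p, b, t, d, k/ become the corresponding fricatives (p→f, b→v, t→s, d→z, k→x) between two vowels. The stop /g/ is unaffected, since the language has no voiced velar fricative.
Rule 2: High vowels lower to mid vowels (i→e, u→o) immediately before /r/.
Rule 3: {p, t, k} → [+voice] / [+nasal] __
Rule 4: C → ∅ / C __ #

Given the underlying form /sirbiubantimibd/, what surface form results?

serbiuvandimib

Rule 1 (intervocalic spirantization): /b/ is a stop between vowels /u/ and /a/, so it spirantizes to the fricative [v]. /sirbiubantimibd/ → sirbiuvantimibd.
Rule 2 (pre-rhotic lowering): /i/ is a high vowel immediately before /r/, so it lowers to [e]. /sirbiuvantimibd/ → serbiuvantimibd.
Rule 3 (post-nasal voicing): /t/ is a voiceless stop immediately after the nasal /n/, so it voices to [d]. /serbiuvantimibd/ → serbiuvandimibd.
Rule 4 (final cluster simplification): /d/ is the second consonant of a word-final cluster /bd/, so it deletes. /serbiuvandimibd/ → serbiuvandimib.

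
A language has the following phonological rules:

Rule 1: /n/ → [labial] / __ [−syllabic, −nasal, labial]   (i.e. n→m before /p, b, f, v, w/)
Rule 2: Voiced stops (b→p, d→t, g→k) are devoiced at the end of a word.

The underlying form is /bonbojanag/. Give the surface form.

bombojanak

Rule 1 (nasal place assimilation): /n/ precedes the labial consonant /b/, so it assimilates in place to [m]. /bonbojanag/ → bombojanag.
Rule 2 (final devoicing): /g/ is a voiced stop in word-final position, so it devoices to [k]. /bombojanag/ → bombojanak.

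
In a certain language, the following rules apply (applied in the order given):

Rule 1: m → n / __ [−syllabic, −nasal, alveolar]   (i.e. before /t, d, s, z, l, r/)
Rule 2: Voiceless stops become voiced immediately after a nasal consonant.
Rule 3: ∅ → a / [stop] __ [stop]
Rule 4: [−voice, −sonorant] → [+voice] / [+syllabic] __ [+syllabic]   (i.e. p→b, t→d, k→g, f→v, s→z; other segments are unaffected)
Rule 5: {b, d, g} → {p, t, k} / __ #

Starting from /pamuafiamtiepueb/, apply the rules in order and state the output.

Rule 1 (nasal place assimilation): /m/ precedes the alveolar consonant /t/, so it assimilates in place to [n]. /pamuafiamtiepueb/ → pamuafiantiepueb.
Rule 2 (post-nasal voicing): /t/ is a voiceless stop immediately after the nasal /n/, so it voices to [d]. /pamuafiantiepueb/ → pamuafiandiepueb.
Rule 3 (stop-cluster a-epenthesis): no segment meets the environment; /pamuafiandiepueb/ is unchanged.
Rule 4 (intervocalic voicing): /f/ is a voiceless obstruent between vowels /a/ and /i/, so it voices to [v]. /p/ is a voiceless obstruent between vowels /e/ and /u/, so it voices to [b]. /pamuafiandiepueb/ → pamuaviandiebueb.
Rule 5 (final devoicing): /b/ is a voiced stop in word-final position, so it devoices to [p]. /pamuaviandiebueb/ → pamuaviandiebuep.

pamuaviandiebuep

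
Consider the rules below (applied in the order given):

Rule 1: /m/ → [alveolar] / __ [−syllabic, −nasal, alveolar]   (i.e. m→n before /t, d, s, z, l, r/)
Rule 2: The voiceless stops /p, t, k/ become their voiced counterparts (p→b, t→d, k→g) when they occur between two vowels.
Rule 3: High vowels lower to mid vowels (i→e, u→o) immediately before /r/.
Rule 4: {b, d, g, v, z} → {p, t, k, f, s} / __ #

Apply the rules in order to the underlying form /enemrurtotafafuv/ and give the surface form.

Rule 1 (nasal place assimilation): /m/ precedes the alveolar consonant /r/, so it assimilates in place to [n]. /enemrurtotafafuv/ → enenrurtotafafuv.
Rule 2 (intervocalic voicing): /t/ is a voiceless stop between vowels /o/ and /a/, so it voices to [d]. /enenrurtotafafuv/ → enenrurtodafafuv.
Rule 3 (pre-rhotic lowering): /u/ is a high vowel immediately before /r/, so it lowers to [o]. /enenrurtodafafuv/ → enenrortodafafuv.
Rule 4 (final devoicing): /v/ is a voiced obstruent in word-final position, so it devoices to [f]. /enenrortodafafuv/ → enenrortodafafuf.

enenrortodafafuf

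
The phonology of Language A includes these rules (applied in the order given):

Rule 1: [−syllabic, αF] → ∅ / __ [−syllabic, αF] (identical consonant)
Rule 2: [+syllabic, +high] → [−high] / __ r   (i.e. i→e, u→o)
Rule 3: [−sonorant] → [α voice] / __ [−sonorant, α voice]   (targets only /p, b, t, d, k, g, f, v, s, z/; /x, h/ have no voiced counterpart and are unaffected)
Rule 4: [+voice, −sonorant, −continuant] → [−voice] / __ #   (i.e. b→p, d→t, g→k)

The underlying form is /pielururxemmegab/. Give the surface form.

pielororxemegap

Rule 1 (degemination): /mm/ is a geminate; the first /m/ deletes. /pielururxemmegab/ → pielururxemegab.
Rule 2 (pre-rhotic lowering): /u/ is a high vowel immediately before /r/, so it lowers to [o]. /u/ is a high vowel immediately before /r/, so it lowers to [o]. /pielururxemegab/ → pielororxemegab.
Rule 3 (regressive voicing assimilation): no segment meets the environment; /pielororxemegab/ is unchanged.
Rule 4 (final devoicing): /b/ is a voiced stop in word-final position, so it devoices to [p]. /pielororxemegab/ → pielororxemegap.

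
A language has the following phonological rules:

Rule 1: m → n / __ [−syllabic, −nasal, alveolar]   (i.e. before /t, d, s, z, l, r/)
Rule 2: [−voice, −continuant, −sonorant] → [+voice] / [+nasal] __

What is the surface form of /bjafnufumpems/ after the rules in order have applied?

Rule 1 (nasal place assimilation): /m/ precedes the alveolar consonant /s/, so it assimilates in place to [n]. /bjafnufumpems/ → bjafnufumpens.
Rule 2 (post-nasal voicing): /p/ is a voiceless stop immediately after the nasal /m/, so it voices to [b]. /bjafnufumpens/ → bjafnufumbens.

bjafnufumbens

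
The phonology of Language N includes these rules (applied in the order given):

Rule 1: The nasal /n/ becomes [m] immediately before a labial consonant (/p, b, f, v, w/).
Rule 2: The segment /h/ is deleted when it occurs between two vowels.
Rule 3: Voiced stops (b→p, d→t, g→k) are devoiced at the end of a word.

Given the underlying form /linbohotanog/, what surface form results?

limbootanok

Rule 1 (nasal place assimilation): /n/ precedes the labial consonant /b/, so it assimilates in place to [m]. /linbohotanog/ → limbohotanog.
Rule 2 (intervocalic h-deletion): /h/ occurs between vowels /o/ and /o/, so it deletes. /limbohotanog/ → limbootanog.
Rule 3 (final devoicing): /g/ is a voiced stop in word-final position, so it devoices to [k]. /limbootanog/ → limbootanok.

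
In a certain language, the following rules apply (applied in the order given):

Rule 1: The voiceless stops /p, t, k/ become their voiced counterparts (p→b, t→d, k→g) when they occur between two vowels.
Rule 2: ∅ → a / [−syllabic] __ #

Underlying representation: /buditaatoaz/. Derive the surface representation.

budidaadoaza

Rule 1 (intervocalic voicing): /t/ is a voiceless stop between vowels /i/ and /a/, so it voices to [d]. /t/ is a voiceless stop between vowels /a/ and /o/, so it voices to [d]. /buditaatoaz/ → budidaadoaz.
Rule 2 (final a-epenthesis): the form ends in the consonant /z/, so [a] is inserted word-finally. /budidaadoaz/ → budidaadoaza.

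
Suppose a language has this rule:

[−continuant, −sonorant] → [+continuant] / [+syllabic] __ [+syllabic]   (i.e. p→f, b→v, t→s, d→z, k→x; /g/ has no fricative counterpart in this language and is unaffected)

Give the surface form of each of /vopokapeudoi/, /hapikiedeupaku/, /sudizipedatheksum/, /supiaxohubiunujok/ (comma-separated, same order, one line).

vofoxafeuzoi, hafixiezeufaxu, suzizifezatheksum, sufiaxohuviunujok

/vopokapeudoi/: /p/ is a stop between vowels /o/ and /o/, so it spirantizes to the fricative [f]. /k/ is a stop between vowels /o/ and /a/, so it spirantizes to the fricative [x]. /p/ is a stop between vowels /a/ and /e/, so it spirantizes to the fricative [f]. /d/ is a stop between vowels /u/ and /o/, so it spirantizes to the fricative [z]. → [vofoxafeuzoi].
/hapikiedeupaku/: /p/ is a stop between vowels /a/ and /i/, so it spirantizes to the fricative [f]. /k/ is a stop between vowels /i/ and /i/, so it spirantizes to the fricative [x]. /d/ is a stop between vowels /e/ and /e/, so it spirantizes to the fricative [z]. /p/ is a stop between vowels /u/ and /a/, so it spirantizes to the fricative [f]. /k/ is a stop between vowels /a/ and /u/, so it spirantizes to the fricative [x]. → [hafixiezeufaxu].
/sudizipedatheksum/: /d/ is a stop between vowels /u/ and /i/, so it spirantizes to the fricative [z]. /p/ is a stop between vowels /i/ and /e/, so it spirantizes to the fricative [f]. /d/ is a stop between vowels /e/ and /a/, so it spirantizes to the fricative [z]. → [suzizifezatheksum].
/supiaxohubiunujok/: /p/ is a stop between vowels /u/ and /i/, so it spirantizes to the fricative [f]. /b/ is a stop between vowels /u/ and /i/, so it spirantizes to the fricative [v]. → [sufiaxohuviunujok].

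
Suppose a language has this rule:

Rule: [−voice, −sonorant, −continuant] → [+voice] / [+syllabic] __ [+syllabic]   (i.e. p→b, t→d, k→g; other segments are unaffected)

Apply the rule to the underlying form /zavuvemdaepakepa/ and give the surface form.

zavuvemdaebageba

/p/ is a voiceless stop between vowels /e/ and /a/, so it voices to [b].
/k/ is a voiceless stop between vowels /a/ and /e/, so it voices to [g].
/p/ is a voiceless stop between vowels /e/ and /a/, so it voices to [b].
Surface form: [zavuvemdaebageba].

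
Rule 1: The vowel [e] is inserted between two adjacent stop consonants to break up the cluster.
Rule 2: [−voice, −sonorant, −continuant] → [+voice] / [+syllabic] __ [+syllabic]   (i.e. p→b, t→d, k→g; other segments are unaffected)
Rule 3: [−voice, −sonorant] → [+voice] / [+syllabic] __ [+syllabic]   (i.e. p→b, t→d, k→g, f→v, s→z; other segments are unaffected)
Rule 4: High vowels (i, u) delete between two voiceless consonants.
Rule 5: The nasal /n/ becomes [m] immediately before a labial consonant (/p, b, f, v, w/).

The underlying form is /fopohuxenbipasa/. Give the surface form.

Rule 1 (stop-cluster e-epenthesis): no segment meets the environment; /fopohuxenbipasa/ is unchanged.
Rule 2 (intervocalic voicing): /p/ is a voiceless stop between vowels /o/ and /o/, so it voices to [b]. /p/ is a voiceless stop between vowels /i/ and /a/, so it voices to [b]. /fopohuxenbipasa/ → fobohuxenbibasa.
Rule 3 (intervocalic voicing): /s/ is a voiceless obstruent between vowels /a/ and /a/, so it voices to [z]. /fobohuxenbibasa/ → fobohuxenbibaza.
Rule 4 (high vowel syncope): /u/ is a high vowel flanked by voiceless consonants /h/ and /x/, so it deletes. /fobohuxenbibaza/ → fobohxenbibaza.
Rule 5 (nasal place assimilation): /n/ precedes the labial consonant /b/, so it assimilates in place to [m]. /fobohxenbibaza/ → fobohxembibaza.

fobohxembibaza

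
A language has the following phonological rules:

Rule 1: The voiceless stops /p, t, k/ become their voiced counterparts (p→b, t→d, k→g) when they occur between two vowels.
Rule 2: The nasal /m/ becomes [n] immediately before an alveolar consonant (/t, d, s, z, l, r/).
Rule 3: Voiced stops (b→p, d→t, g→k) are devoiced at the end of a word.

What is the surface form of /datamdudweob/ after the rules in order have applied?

Rule 1 (intervocalic voicing): /t/ is a voiceless stop between vowels /a/ and /a/, so it voices to [d]. /datamdudweob/ → dadamdudweob.
Rule 2 (nasal place assimilation): /m/ precedes the alveolar consonant /d/, so it assimilates in place to [n]. /dadamdudweob/ → dadandudweob.
Rule 3 (final devoicing): /b/ is a voiced stop in word-final position, so it devoices to [p]. /dadandudweob/ → dadandudweop.

dadandudweop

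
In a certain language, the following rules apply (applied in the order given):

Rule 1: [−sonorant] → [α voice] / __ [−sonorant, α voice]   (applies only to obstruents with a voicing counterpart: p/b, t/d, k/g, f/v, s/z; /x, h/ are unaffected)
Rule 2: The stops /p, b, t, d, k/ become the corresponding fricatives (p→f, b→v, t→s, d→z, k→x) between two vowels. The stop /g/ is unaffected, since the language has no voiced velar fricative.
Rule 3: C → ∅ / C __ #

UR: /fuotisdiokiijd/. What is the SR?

fuosizdioxiij

Rule 1 (regressive voicing assimilation): /s/ precedes the voiced obstruent /d/, so it voices to [z] by assimilation. /fuotisdiokiijd/ → fuotizdiokiijd.
Rule 2 (intervocalic spirantization): /t/ is a stop between vowels /o/ and /i/, so it spirantizes to the fricative [s]. /k/ is a stop between vowels /o/ and /i/, so it spirantizes to the fricative [x]. /fuotizdiokiijd/ → fuosizdioxiijd.
Rule 3 (final cluster simplification): /d/ is the second consonant of a word-final cluster /jd/, so it deletes. /fuosizdioxiijd/ → fuosizdioxiij.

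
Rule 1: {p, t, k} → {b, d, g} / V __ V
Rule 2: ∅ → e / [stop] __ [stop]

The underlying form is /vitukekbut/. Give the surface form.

Rule 1 (intervocalic voicing): /t/ is a voiceless stop between vowels /i/ and /u/, so it voices to [d]. /k/ is a voiceless stop between vowels /u/ and /e/, so it voices to [g]. /vitukekbut/ → vidugekbut.
Rule 2 (stop-cluster e-epenthesis): /k/ and /b/ form a stop–stop cluster, so [e] is inserted between them. /vidugekbut/ → vidugekebut.

vidugekebut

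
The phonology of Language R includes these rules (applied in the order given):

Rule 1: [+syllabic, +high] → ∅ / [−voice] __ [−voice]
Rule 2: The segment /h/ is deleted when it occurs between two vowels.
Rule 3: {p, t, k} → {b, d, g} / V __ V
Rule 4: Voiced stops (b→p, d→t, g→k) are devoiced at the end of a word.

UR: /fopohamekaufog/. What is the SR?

Rule 1 (high vowel syncope): no segment meets the environment; /fopohamekaufog/ is unchanged.
Rule 2 (intervocalic h-deletion): /h/ occurs between vowels /o/ and /a/, so it deletes. /fopohamekaufog/ → fopoamekaufog.
Rule 3 (intervocalic voicing): /p/ is a voiceless stop between vowels /o/ and /o/, so it voices to [b]. /k/ is a voiceless stop between vowels /e/ and /a/, so it voices to [g]. /fopoamekaufog/ → foboamegaufog.
Rule 4 (final devoicing): /g/ is a voiced stop in word-final position, so it devoices to [k]. /foboamegaufog/ → foboamegaufok.

foboamegaufok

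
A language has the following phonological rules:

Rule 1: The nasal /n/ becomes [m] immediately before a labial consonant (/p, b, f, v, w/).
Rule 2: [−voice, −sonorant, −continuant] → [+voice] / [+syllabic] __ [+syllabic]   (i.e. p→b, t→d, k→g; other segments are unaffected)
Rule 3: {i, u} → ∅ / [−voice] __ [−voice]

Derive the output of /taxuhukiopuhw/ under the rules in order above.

Rule 1 (nasal place assimilation): no segment meets the environment; /taxuhukiopuhw/ is unchanged.
Rule 2 (intervocalic voicing): /k/ is a voiceless stop between vowels /u/ and /i/, so it voices to [g]. /p/ is a voiceless stop between vowels /o/ and /u/, so it voices to [b]. /taxuhukiopuhw/ → taxuhugiobuhw.
Rule 3 (high vowel syncope): /u/ is a high vowel flanked by voiceless consonants /x/ and /h/, so it deletes. /taxuhugiobuhw/ → taxhugiobuhw.

taxhugiobuhw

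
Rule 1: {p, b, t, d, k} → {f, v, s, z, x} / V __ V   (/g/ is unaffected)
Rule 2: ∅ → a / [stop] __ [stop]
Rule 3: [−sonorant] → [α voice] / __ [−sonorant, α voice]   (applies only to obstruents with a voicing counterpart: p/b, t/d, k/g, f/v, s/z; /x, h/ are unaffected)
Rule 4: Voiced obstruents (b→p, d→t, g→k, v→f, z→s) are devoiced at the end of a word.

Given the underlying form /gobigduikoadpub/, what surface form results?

Rule 1 (intervocalic spirantization): /b/ is a stop between vowels /o/ and /i/, so it spirantizes to the fricative [v]. /k/ is a stop between vowels /i/ and /o/, so it spirantizes to the fricative [x]. /gobigduikoadpub/ → govigduixoadpub.
Rule 2 (stop-cluster a-epenthesis): /g/ and /d/ form a stop–stop cluster, so [a] is inserted between them. /d/ and /p/ form a stop–stop cluster, so [a] is inserted between them. /govigduixoadpub/ → govigaduixoadapub.
Rule 3 (regressive voicing assimilation): no segment meets the environment; /govigaduixoadapub/ is unchanged.
Rule 4 (final devoicing): /b/ is a voiced obstruent in word-final position, so it devoices to [p]. /govigaduixoadapub/ → govigaduixoadapup.

govigaduixoadapup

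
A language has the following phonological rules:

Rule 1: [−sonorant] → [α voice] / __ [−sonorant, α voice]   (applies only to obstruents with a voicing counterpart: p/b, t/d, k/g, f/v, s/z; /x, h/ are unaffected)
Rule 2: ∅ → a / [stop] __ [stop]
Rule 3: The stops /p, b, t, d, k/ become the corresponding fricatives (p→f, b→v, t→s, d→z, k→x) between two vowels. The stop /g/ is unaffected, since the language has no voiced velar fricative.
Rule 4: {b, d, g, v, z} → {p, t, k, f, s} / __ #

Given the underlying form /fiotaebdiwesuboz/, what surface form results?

fiosaevaziwesuvos

Rule 1 (regressive voicing assimilation): no segment meets the environment; /fiotaebdiwesuboz/ is unchanged.
Rule 2 (stop-cluster a-epenthesis): /b/ and /d/ form a stop–stop cluster, so [a] is inserted between them. /fiotaebdiwesuboz/ → fiotaebadiwesuboz.
Rule 3 (intervocalic spirantization): /t/ is a stop between vowels /o/ and /a/, so it spirantizes to the fricative [s]. /b/ is a stop between vowels /e/ and /a/, so it spirantizes to the fricative [v]. /d/ is a stop between vowels /a/ and /i/, so it spirantizes to the fricative [z]. /b/ is a stop between vowels /u/ and /o/, so it spirantizes to the fricative [v]. /fiotaebadiwesuboz/ → fiosaevaziwesuvoz.
Rule 4 (final devoicing): /z/ is a voiced obstruent in word-final position, so it devoices to [s]. /fiosaevaziwesuvoz/ → fiosaevaziwesuvos.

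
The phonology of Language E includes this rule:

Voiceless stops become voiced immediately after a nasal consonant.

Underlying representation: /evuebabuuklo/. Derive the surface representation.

evuebabuuklo

No segment of /evuebabuuklo/ meets the structural description of the rule, so the form surfaces unchanged.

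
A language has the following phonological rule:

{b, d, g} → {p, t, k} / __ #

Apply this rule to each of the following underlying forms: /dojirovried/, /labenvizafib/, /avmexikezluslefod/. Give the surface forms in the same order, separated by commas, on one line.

dojirovriet, labenvizafip, avmexikezluslefot

/dojirovried/: /d/ is a voiced stop in word-final position, so it devoices to [t]. → [dojirovriet].
/labenvizafib/: /b/ is a voiced stop in word-final position, so it devoices to [p]. → [labenvizafip].
/avmexikezluslefod/: /d/ is a voiced stop in word-final position, so it devoices to [t]. → [avmexikezluslefot].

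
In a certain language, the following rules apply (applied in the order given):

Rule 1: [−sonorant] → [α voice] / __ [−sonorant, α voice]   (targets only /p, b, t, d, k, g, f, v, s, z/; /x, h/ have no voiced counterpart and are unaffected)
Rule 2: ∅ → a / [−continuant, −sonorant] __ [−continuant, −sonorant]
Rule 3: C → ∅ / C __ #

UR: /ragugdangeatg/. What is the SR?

ragugadangeadag

Rule 1 (regressive voicing assimilation): /t/ precedes the voiced obstruent /g/, so it voices to [d] by assimilation. /ragugdangeatg/ → ragugdangeadg.
Rule 2 (stop-cluster a-epenthesis): /g/ and /d/ form a stop–stop cluster, so [a] is inserted between them. /d/ and /g/ form a stop–stop cluster, so [a] is inserted between them. /ragugdangeadg/ → ragugadangeadag.
Rule 3 (final cluster simplification): no segment meets the environment; /ragugadangeadag/ is unchanged.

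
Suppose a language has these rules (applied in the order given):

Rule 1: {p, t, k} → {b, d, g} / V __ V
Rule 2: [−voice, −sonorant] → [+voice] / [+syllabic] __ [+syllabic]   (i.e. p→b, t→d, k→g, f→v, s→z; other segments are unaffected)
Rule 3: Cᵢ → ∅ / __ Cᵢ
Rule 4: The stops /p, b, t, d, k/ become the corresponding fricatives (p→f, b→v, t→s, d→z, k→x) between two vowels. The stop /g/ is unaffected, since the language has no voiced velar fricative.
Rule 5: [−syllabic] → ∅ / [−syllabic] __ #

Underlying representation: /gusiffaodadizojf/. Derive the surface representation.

Rule 1 (intervocalic voicing): no segment meets the environment; /gusiffaodadizojf/ is unchanged.
Rule 2 (intervocalic voicing): /s/ is a voiceless obstruent between vowels /u/ and /i/, so it voices to [z]. /gusiffaodadizojf/ → guziffaodadizojf.
Rule 3 (degemination): /ff/ is a geminate; the first /f/ deletes. /guziffaodadizojf/ → guzifaodadizojf.
Rule 4 (intervocalic spirantization): /d/ is a stop between vowels /o/ and /a/, so it spirantizes to the fricative [z]. /d/ is a stop between vowels /a/ and /i/, so it spirantizes to the fricative [z]. /guzifaodadizojf/ → guzifaozazizojf.
Rule 5 (final cluster simplification): /f/ is the second consonant of a word-final cluster /jf/, so it deletes. /guzifaozazizojf/ → guzifaozazizoj.

guzifaozazizoj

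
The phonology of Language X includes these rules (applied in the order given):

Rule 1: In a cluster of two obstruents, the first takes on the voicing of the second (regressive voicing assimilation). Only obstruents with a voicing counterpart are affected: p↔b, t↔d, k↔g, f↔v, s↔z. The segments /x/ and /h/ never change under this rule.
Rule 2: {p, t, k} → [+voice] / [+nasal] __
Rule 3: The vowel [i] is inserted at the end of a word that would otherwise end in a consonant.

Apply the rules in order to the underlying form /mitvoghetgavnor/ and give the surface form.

midvokhedgavnori

Rule 1 (regressive voicing assimilation): /t/ precedes the voiced obstruent /v/, so it voices to [d] by assimilation. /g/ precedes the voiceless obstruent /h/, so it devoices to [k] by assimilation. /t/ precedes the voiced obstruent /g/, so it voices to [d] by assimilation. /mitvoghetgavnor/ → midvokhedgavnor.
Rule 2 (post-nasal voicing): no segment meets the environment; /midvokhedgavnor/ is unchanged.
Rule 3 (final i-epenthesis): the form ends in the consonant /r/, so [i] is inserted word-finally. /midvokhedgavnor/ → midvokhedgavnori.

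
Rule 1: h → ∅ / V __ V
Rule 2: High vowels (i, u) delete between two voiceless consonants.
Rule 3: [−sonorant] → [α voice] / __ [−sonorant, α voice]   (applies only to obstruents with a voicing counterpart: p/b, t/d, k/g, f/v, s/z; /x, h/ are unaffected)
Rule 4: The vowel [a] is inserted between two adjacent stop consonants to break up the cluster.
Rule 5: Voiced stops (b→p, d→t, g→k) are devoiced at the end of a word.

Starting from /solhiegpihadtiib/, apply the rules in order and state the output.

Rule 1 (intervocalic h-deletion): /h/ occurs between vowels /i/ and /a/, so it deletes. /solhiegpihadtiib/ → solhiegpiadtiib.
Rule 2 (high vowel syncope): no segment meets the environment; /solhiegpiadtiib/ is unchanged.
Rule 3 (regressive voicing assimilation): /g/ precedes the voiceless obstruent /p/, so it devoices to [k] by assimilation. /d/ precedes the voiceless obstruent /t/, so it devoices to [t] by assimilation. /solhiegpiadtiib/ → solhiekpiattiib.
Rule 4 (stop-cluster a-epenthesis): /k/ and /p/ form a stop–stop cluster, so [a] is inserted between them. /t/ and /t/ form a stop–stop cluster, so [a] is inserted between them. /solhiekpiattiib/ → solhiekapiatatiib.
Rule 5 (final devoicing): /b/ is a voiced stop in word-final position, so it devoices to [p]. /solhiekapiatatiib/ → solhiekapiatatiip.

solhiekapiatatiip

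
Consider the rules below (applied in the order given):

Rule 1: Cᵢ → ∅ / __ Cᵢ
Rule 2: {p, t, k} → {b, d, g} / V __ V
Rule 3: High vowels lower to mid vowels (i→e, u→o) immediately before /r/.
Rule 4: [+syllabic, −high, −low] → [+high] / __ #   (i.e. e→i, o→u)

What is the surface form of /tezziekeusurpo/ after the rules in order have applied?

teziegeusorpu

Rule 1 (degemination): /zz/ is a geminate; the first /z/ deletes. /tezziekeusurpo/ → teziekeusurpo.
Rule 2 (intervocalic voicing): /k/ is a voiceless stop between vowels /e/ and /e/, so it voices to [g]. /teziekeusurpo/ → teziegeusurpo.
Rule 3 (pre-rhotic lowering): /u/ is a high vowel immediately before /r/, so it lowers to [o]. /teziegeusurpo/ → teziegeusorpo.
Rule 4 (final vowel raising): /o/ is a mid vowel in word-final position, so it raises to [u]. /teziegeusorpo/ → teziegeusorpu.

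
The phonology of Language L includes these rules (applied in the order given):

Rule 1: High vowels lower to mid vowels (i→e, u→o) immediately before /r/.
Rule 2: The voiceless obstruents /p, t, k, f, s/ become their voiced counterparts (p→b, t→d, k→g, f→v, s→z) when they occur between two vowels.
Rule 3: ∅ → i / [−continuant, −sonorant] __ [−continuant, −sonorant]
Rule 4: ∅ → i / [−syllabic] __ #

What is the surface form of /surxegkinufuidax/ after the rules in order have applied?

Rule 1 (pre-rhotic lowering): /u/ is a high vowel immediately before /r/, so it lowers to [o]. /surxegkinufuidax/ → sorxegkinufuidax.
Rule 2 (intervocalic voicing): /f/ is a voiceless obstruent between vowels /u/ and /u/, so it voices to [v]. /sorxegkinufuidax/ → sorxegkinuvuidax.
Rule 3 (stop-cluster i-epenthesis): /g/ and /k/ form a stop–stop cluster, so [i] is inserted between them. /sorxegkinuvuidax/ → sorxegikinuvuidax.
Rule 4 (final i-epenthesis): the form ends in the consonant /x/, so [i] is inserted word-finally. /sorxegikinuvuidax/ → sorxegikinuvuidaxi.

sorxegikinuvuidaxi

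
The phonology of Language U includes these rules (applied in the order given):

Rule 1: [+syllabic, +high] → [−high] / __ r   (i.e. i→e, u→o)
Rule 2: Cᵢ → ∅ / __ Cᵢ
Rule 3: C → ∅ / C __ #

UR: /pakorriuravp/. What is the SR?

pakoriorav

Rule 1 (pre-rhotic lowering): /u/ is a high vowel immediately before /r/, so it lowers to [o]. /pakorriuravp/ → pakorrioravp.
Rule 2 (degemination): /rr/ is a geminate; the first /r/ deletes. /pakorrioravp/ → pakorioravp.
Rule 3 (final cluster simplification): /p/ is the second consonant of a word-final cluster /vp/, so it deletes. /pakorioravp/ → pakoriorav.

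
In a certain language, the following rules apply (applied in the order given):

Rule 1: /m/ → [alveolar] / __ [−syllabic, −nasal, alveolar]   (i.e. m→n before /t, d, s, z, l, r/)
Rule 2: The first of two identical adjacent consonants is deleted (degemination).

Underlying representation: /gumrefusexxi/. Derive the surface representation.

gunrefusexi

Rule 1 (nasal place assimilation): /m/ precedes the alveolar consonant /r/, so it assimilates in place to [n]. /gumrefusexxi/ → gunrefusexxi.
Rule 2 (degemination): /xx/ is a geminate; the first /x/ deletes. /gunrefusexxi/ → gunrefusexi.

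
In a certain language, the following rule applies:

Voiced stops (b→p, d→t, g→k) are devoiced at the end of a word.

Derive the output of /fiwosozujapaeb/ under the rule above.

fiwosozujapaep

/b/ is a voiced stop in word-final position, so it devoices to [p].
Surface form: [fiwosozujapaep].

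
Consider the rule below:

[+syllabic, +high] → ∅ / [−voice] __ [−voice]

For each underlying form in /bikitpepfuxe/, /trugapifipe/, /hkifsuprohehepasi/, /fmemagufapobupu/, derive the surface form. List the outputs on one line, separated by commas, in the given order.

biktpepfxe, trugapfpe, hkfsprohehepasi, fmemagufapobupu

/bikitpepfuxe/: /i/ is a high vowel flanked by voiceless consonants /k/ and /t/, so it deletes. /u/ is a high vowel flanked by voiceless consonants /f/ and /x/, so it deletes. → [biktpepfxe].
/trugapifipe/: /i/ is a high vowel flanked by voiceless consonants /p/ and /f/, so it deletes. /i/ is a high vowel flanked by voiceless consonants /f/ and /p/, so it deletes. → [trugapfpe].
/hkifsuprohehepasi/: /i/ is a high vowel flanked by voiceless consonants /k/ and /f/, so it deletes. /u/ is a high vowel flanked by voiceless consonants /s/ and /p/, so it deletes. → [hkfsprohehepasi].
/fmemagufapobupu/: the rule's environment is not met; surfaces unchanged as [fmemagufapobupu].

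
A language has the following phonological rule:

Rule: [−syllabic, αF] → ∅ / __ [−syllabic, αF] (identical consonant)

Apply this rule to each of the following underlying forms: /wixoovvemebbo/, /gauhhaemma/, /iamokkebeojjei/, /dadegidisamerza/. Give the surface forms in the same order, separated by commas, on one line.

/wixoovvemebbo/: /vv/ is a geminate; the first /v/ deletes. /bb/ is a geminate; the first /b/ deletes. → [wixoovemebo].
/gauhhaemma/: /hh/ is a geminate; the first /h/ deletes. /mm/ is a geminate; the first /m/ deletes. → [gauhaema].
/iamokkebeojjei/: /kk/ is a geminate; the first /k/ deletes. /jj/ is a geminate; the first /j/ deletes. → [iamokebeojei].
/dadegidisamerza/: the rule's environment is not met; surfaces unchanged as [dadegidisamerza].

wixoovemebo, gauhaema, iamokebeojei, dadegidisamerza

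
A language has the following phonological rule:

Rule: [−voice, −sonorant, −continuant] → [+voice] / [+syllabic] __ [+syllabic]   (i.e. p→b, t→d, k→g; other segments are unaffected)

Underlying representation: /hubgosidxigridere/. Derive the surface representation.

No segment of /hubgosidxigridere/ meets the structural description of the rule, so the form surfaces unchanged.

hubgosidxigridere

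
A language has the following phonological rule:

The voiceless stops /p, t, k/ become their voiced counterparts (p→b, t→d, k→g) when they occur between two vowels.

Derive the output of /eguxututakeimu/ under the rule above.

/t/ is a voiceless stop between vowels /u/ and /u/, so it voices to [d].
/t/ is a voiceless stop between vowels /u/ and /a/, so it voices to [d].
/k/ is a voiceless stop between vowels /a/ and /e/, so it voices to [g].
Surface form: [eguxududageimu].

eguxududageimu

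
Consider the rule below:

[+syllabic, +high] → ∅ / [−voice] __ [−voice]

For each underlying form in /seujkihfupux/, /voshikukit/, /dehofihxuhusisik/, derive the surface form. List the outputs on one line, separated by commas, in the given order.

/seujkihfupux/: /i/ is a high vowel flanked by voiceless consonants /k/ and /h/, so it deletes. /u/ is a high vowel flanked by voiceless consonants /f/ and /p/, so it deletes. /u/ is a high vowel flanked by voiceless consonants /p/ and /x/, so it deletes. → [seujkhfpx].
/voshikukit/: /i/ is a high vowel flanked by voiceless consonants /h/ and /k/, so it deletes. /u/ is a high vowel flanked by voiceless consonants /k/ and /k/, so it deletes. /i/ is a high vowel flanked by voiceless consonants /k/ and /t/, so it deletes. → [voshkkt].
/dehofihxuhusisik/: /i/ is a high vowel flanked by voiceless consonants /f/ and /h/, so it deletes. /u/ is a high vowel flanked by voiceless consonants /x/ and /h/, so it deletes. /u/ is a high vowel flanked by voiceless consonants /h/ and /s/, so it deletes. /i/ is a high vowel flanked by voiceless consonants /s/ and /s/, so it deletes. /i/ is a high vowel flanked by voiceless consonants /s/ and /k/, so it deletes. → [dehofhxhssk].

seujkhfpx, voshkkt, dehofhxhssk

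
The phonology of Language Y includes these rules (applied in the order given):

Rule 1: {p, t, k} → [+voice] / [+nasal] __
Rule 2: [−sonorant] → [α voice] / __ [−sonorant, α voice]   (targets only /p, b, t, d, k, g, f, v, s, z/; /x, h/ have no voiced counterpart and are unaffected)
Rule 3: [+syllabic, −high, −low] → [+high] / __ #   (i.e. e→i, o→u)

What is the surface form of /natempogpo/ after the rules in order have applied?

natembokpu

Rule 1 (post-nasal voicing): /p/ is a voiceless stop immediately after the nasal /m/, so it voices to [b]. /natempogpo/ → natembogpo.
Rule 2 (regressive voicing assimilation): /g/ precedes the voiceless obstruent /p/, so it devoices to [k] by assimilation. /natembogpo/ → natembokpo.
Rule 3 (final vowel raising): /o/ is a mid vowel in word-final position, so it raises to [u]. /natembokpo/ → natembokpu.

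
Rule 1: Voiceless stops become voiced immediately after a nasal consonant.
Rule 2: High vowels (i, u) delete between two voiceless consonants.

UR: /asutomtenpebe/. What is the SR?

Rule 1 (post-nasal voicing): /t/ is a voiceless stop immediately after the nasal /m/, so it voices to [d]. /p/ is a voiceless stop immediately after the nasal /n/, so it voices to [b]. /asutomtenpebe/ → asutomdenbebe.
Rule 2 (high vowel syncope): /u/ is a high vowel flanked by voiceless consonants /s/ and /t/, so it deletes. /asutomdenbebe/ → astomdenbebe.

astomdenbebe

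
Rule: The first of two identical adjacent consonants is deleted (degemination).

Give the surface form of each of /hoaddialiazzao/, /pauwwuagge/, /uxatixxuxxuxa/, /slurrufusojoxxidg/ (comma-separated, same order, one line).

hoadialiazao, pauwuage, uxatixuxuxa, slurufusojoxidg

/hoaddialiazzao/: /dd/ is a geminate; the first /d/ deletes. /zz/ is a geminate; the first /z/ deletes. → [hoadialiazao].
/pauwwuagge/: /ww/ is a geminate; the first /w/ deletes. /gg/ is a geminate; the first /g/ deletes. → [pauwuage].
/uxatixxuxxuxa/: /xx/ is a geminate; the first /x/ deletes. /xx/ is a geminate; the first /x/ deletes. → [uxatixuxuxa].
/slurrufusojoxxidg/: /rr/ is a geminate; the first /r/ deletes. /xx/ is a geminate; the first /x/ deletes. → [slurufusojoxidg].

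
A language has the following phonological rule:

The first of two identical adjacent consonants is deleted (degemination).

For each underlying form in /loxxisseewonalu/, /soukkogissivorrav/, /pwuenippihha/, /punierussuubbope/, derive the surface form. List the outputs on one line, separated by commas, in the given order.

loxiseewonalu, soukogisivorav, pwuenipiha, punierusuubope

/loxxisseewonalu/: /xx/ is a geminate; the first /x/ deletes. /ss/ is a geminate; the first /s/ deletes. → [loxiseewonalu].
/soukkogissivorrav/: /kk/ is a geminate; the first /k/ deletes. /ss/ is a geminate; the first /s/ deletes. /rr/ is a geminate; the first /r/ deletes. → [soukogisivorav].
/pwuenippihha/: /pp/ is a geminate; the first /p/ deletes. /hh/ is a geminate; the first /h/ deletes. → [pwuenipiha].
/punierussuubbope/: /ss/ is a geminate; the first /s/ deletes. /bb/ is a geminate; the first /b/ deletes. → [punierusuubope].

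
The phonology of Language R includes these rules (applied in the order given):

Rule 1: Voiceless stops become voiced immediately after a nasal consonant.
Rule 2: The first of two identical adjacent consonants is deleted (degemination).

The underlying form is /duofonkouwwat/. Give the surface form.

Rule 1 (post-nasal voicing): /k/ is a voiceless stop immediately after the nasal /n/, so it voices to [g]. /duofonkouwwat/ → duofongouwwat.
Rule 2 (degemination): /ww/ is a geminate; the first /w/ deletes. /duofongouwwat/ → duofongouwat.

duofongouwat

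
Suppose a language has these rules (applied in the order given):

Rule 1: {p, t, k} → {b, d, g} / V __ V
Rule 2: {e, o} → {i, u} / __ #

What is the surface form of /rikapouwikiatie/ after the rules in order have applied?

rigabouwigiadii

Rule 1 (intervocalic voicing): /k/ is a voiceless stop between vowels /i/ and /a/, so it voices to [g]. /p/ is a voiceless stop between vowels /a/ and /o/, so it voices to [b]. /k/ is a voiceless stop between vowels /i/ and /i/, so it voices to [g]. /t/ is a voiceless stop between vowels /a/ and /i/, so it voices to [d]. /rikapouwikiatie/ → rigabouwigiadie.
Rule 2 (final vowel raising): /e/ is a mid vowel in word-final position, so it raises to [i]. /rigabouwigiadie/ → rigabouwigiadii.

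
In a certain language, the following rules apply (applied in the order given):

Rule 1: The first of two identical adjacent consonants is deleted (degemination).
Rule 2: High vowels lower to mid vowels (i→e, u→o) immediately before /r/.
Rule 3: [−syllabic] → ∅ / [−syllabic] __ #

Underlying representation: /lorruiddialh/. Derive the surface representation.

loruidial

Rule 1 (degemination): /rr/ is a geminate; the first /r/ deletes. /dd/ is a geminate; the first /d/ deletes. /lorruiddialh/ → loruidialh.
Rule 2 (pre-rhotic lowering): no segment meets the environment; /loruidialh/ is unchanged.
Rule 3 (final cluster simplification): /h/ is the second consonant of a word-final cluster /lh/, so it deletes. /loruidialh/ → loruidial.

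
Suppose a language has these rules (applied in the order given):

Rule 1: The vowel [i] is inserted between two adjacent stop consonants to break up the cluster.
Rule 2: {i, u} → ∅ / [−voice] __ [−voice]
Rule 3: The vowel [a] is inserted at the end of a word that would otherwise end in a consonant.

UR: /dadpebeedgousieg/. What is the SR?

dadipebeedigousiega

Rule 1 (stop-cluster i-epenthesis): /d/ and /p/ form a stop–stop cluster, so [i] is inserted between them. /d/ and /g/ form a stop–stop cluster, so [i] is inserted between them. /dadpebeedgousieg/ → dadipebeedigousieg.
Rule 2 (high vowel syncope): no segment meets the environment; /dadipebeedigousieg/ is unchanged.
Rule 3 (final a-epenthesis): the form ends in the consonant /g/, so [a] is inserted word-finally. /dadipebeedigousieg/ → dadipebeedigousiega.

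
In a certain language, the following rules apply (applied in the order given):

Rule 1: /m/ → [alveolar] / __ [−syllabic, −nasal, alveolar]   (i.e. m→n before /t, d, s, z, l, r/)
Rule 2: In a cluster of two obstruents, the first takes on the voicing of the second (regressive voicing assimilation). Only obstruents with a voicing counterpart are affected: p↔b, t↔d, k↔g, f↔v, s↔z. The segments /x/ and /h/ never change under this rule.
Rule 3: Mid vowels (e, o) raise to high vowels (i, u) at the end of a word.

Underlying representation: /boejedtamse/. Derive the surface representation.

Rule 1 (nasal place assimilation): /m/ precedes the alveolar consonant /s/, so it assimilates in place to [n]. /boejedtamse/ → boejedtanse.
Rule 2 (regressive voicing assimilation): /d/ precedes the voiceless obstruent /t/, so it devoices to [t] by assimilation. /boejedtanse/ → boejettanse.
Rule 3 (final vowel raising): /e/ is a mid vowel in word-final position, so it raises to [i]. /boejettanse/ → boejettansi.

boejettansi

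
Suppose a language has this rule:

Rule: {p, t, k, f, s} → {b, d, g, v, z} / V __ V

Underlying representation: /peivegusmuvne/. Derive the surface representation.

peivegusmuvne

No segment of /peivegusmuvne/ meets the structural description of the rule, so the form surfaces unchanged.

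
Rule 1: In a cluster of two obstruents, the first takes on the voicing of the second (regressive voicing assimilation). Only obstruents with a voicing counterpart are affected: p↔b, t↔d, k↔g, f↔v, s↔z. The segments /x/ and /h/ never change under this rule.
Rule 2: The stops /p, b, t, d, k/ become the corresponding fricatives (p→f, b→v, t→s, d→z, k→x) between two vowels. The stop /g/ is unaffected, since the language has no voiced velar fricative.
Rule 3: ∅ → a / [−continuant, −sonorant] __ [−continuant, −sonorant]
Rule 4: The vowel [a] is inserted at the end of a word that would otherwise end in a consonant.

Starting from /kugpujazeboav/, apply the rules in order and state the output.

Rule 1 (regressive voicing assimilation): /g/ precedes the voiceless obstruent /p/, so it devoices to [k] by assimilation. /kugpujazeboav/ → kukpujazeboav.
Rule 2 (intervocalic spirantization): /b/ is a stop between vowels /e/ and /o/, so it spirantizes to the fricative [v]. /kukpujazeboav/ → kukpujazevoav.
Rule 3 (stop-cluster a-epenthesis): /k/ and /p/ form a stop–stop cluster, so [a] is inserted between them. /kukpujazevoav/ → kukapujazevoav.
Rule 4 (final a-epenthesis): the form ends in the consonant /v/, so [a] is inserted word-finally. /kukapujazevoav/ → kukapujazevoava.

kukapujazevoava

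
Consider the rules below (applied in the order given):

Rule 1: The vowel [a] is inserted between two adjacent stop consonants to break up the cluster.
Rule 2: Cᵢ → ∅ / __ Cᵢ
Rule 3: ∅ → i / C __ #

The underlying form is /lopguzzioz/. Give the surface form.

Rule 1 (stop-cluster a-epenthesis): /p/ and /g/ form a stop–stop cluster, so [a] is inserted between them. /lopguzzioz/ → lopaguzzioz.
Rule 2 (degemination): /zz/ is a geminate; the first /z/ deletes. /lopaguzzioz/ → lopaguzioz.
Rule 3 (final i-epenthesis): the form ends in the consonant /z/, so [i] is inserted word-finally. /lopaguzioz/ → lopaguziozi.

lopaguziozi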